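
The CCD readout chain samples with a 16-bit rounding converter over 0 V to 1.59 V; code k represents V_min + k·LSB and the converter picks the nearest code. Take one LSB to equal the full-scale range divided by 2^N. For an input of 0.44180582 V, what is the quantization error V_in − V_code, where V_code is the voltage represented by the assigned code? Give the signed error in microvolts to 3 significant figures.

+4.37 µV

Full-scale range = 1.59 V. LSB = 1.59 V / 2^16 ≈ 24.26 µV.
Position in LSBs: (0.44180582 − (0)) × 65536/1.59 = 18210.1800; rounding gives k = 18210.
V_code = 0 + (18210/65536) × 1.59 = 0.44180145264 V.
e = 0.44180582 − (0.44180145264) = +4.37 µV.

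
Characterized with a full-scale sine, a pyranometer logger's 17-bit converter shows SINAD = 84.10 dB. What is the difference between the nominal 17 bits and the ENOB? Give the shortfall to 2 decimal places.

3.32 bits

N_eff = (84.10 − 1.76)/6.02 = 13.6777 bits.
Lost resolution: 17 − 13.6777 = 3.3223 bits.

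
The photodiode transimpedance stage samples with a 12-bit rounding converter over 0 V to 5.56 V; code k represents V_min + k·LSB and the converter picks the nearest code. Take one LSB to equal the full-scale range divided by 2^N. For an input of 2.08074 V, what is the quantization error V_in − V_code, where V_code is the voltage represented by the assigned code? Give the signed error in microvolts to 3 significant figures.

V_FS = 5.56 V. LSB = 5.56 V / 2^12 ≈ 1.357 mV.
(V_in − V_min)/LSB = (2.08074 − (0)) × 4096/5.56 = 1532.8617 → nearest code k = 1533.
V_code = 0 + (1533/4096) × 5.56 = 2.080927734 V.
V_in − V_code = 2.08074 − (2.080927734) = −188 µV.

−188 µV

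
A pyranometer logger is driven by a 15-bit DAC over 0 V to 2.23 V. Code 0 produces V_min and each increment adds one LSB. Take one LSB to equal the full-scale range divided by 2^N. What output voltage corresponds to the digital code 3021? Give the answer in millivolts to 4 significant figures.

V_FS = 2.23 V. LSB = 2.23 V / 2^15.
V_out = V_min + code × LSB = 0 V + 3021 × 2.23 V / 32768
      = 0 + 0.205592 = 0.205592 V.

205.6 mV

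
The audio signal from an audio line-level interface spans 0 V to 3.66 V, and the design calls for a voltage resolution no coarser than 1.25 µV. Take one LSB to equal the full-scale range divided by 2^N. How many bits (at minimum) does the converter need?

V_FS = 3.66 V.
Levels needed ≥ 3.66/1.25 µV = 2.928e6. 2^22 = 4194304 suffices, so N_min = 22.

22 bits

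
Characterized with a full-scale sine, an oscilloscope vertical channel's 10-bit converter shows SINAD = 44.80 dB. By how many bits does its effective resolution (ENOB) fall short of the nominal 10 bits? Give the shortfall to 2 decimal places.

2.85 bits

Effective bits = (44.80 − 1.76)/6.02 = 7.1495.
Lost resolution: 10 − 7.1495 = 2.8505 bits.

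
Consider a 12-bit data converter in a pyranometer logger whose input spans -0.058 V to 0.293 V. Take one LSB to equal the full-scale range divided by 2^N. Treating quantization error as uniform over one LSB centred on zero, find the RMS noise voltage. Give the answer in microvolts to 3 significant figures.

24.7 µV

Full-scale range = 0.293 V − (-0.058 V) = 0.351 V.
Step size = 0.351/4096 V = 85.693 µV.
σ_q = LSB/√12 = 85.693 µV/3.4641 = 24.7 µV.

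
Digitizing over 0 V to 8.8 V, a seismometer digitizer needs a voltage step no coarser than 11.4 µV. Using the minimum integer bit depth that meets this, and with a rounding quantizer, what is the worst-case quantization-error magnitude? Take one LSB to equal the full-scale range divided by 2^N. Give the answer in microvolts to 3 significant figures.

4.20 µV

Full-scale range = 8.8 V.
Need 2^N ≥ 8.8 V / 11.4 µV = 771900 → N_min = 20.
One LSB is 8.8 V / 1048576 = 8.3923 µV.
|e|_max = LSB/2 = 4.20 µV.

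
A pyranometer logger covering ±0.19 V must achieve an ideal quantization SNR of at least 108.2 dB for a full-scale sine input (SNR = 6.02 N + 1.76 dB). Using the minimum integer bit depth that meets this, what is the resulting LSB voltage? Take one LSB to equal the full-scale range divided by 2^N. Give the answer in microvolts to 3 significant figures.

Span: 0.19 V − (-0.19 V) = 0.38 V.
Solving 6.02 N ≥ 108.2 − 1.76: N ≥ 17.681. Round up → N = 18.
LSB = 0.38 V ÷ 2^18 = 0.38/262144 V = 1.45 µV.

1.45 µV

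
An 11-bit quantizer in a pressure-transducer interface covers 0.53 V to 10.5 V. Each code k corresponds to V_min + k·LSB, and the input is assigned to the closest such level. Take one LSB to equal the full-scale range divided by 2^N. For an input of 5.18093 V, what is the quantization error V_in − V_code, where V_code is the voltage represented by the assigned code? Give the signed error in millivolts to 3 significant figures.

The full-scale span is 10.5 − (0.53) = 9.97 V. LSB = 9.97 V / 2^11 ≈ 4.868 mV.
(5.18093 − (0.53)) / LSB = 4.65093 × 2048/9.97 = 955.3766. Nearest integer: k = 955.
V_code = V_min + k × range/2^11 = 0.53 + 955 × 9.97/2048 = 5.179096680 V.
e = 5.18093 − (5.179096680) = +1.83 mV.

+1.83 mV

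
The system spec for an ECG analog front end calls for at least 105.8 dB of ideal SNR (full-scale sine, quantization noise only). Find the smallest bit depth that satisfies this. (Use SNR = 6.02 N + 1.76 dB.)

18 bits

N ≥ (105.8 − 1.76)/6.02 = 17.282 → N_min = 18.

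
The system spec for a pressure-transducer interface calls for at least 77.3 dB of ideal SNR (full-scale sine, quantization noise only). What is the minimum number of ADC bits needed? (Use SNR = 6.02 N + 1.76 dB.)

6.02 N + 1.76 ≥ 77.3 gives N ≥ 12.548, so the minimum integer is 13.

13 bits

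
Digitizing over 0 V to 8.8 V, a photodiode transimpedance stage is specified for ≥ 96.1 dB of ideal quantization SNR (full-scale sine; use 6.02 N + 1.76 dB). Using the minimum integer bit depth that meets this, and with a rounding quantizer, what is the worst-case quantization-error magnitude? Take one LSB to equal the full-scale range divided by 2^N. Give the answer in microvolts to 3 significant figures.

Range is 8.8 V.
N ≥ (96.1 − 1.76)/6.02 = 15.671 → N_min = 16.
LSB = 8.8 V ÷ 2^16 = 8.8/65536 V = 134.28 µV.
Half an LSB is 67.1 µV.

67.1 µV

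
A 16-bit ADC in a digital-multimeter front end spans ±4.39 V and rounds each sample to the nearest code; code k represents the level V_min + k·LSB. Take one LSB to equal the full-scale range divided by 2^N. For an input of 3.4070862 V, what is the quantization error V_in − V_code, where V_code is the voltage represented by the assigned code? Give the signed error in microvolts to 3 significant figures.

Range = 4.39 − (-4.39) = 8.78 V. LSB = 8.78 V / 2^16 ≈ 134.0 µV.
(3.4070862 − (-4.39)) / LSB = 7.7970862 × 65536/8.78 = 58199.2985. Nearest integer: k = 58199.
V_code = -4.39 + (58199/65536) × 8.78 = 3.4070462036 V.
Error = V_in − V_code = 3.4070862 − (3.4070462036) = +40.0 µV.

+40.0 µV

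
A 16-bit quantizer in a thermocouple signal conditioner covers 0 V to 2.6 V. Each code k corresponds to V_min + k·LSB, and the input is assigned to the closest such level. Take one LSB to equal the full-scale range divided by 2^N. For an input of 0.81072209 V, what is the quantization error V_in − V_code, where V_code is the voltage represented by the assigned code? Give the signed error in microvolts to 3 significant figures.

Range is 2.6 V. LSB = 2.6 V / 2^16 ≈ 39.67 µV.
Position in LSBs: (0.81072209 − (0)) × 65536/2.6 = 20435.1857; rounding gives k = 20435.
Reconstructed level: 0 + 20435 × 2.6/65536 V = 0.81071472168 V.
e = 0.81072209 − (0.81071472168) = +7.37 µV.

+7.37 µV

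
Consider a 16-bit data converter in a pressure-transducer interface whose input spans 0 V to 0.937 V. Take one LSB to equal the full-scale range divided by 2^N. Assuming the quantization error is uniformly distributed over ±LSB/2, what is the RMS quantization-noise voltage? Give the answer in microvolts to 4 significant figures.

4.127 µV

Span = 0.937 V.
LSB = 0.937 V / 2^16 = 14.2975 µV.
RMS of a uniform error over width LSB is LSB/√12 = 4.127 µV.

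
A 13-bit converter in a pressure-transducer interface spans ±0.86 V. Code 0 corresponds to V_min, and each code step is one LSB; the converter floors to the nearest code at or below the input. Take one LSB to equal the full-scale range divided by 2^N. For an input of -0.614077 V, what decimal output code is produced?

1171

Full-scale range = 0.86 V − (-0.86 V) = 1.72 V. LSB = 1.72 V / 2^13 ≈ 210.0 µV.
code = ⌊(V_in − V_min)/LSB⌋ = ⌊(V_in − V_min) × 2^13 / range⌋
     = ⌊(-0.614077 − (-0.86)) × 8192 / 1.72⌋ = ⌊0.245923 × 8192/1.72⌋
     = ⌊1171.280⌋ = 1171.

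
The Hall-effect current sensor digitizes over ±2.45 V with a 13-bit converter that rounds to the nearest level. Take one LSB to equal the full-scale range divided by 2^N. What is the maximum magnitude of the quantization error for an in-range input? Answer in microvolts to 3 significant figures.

299 µV

The full-scale span is 2.45 − (-2.45) = 4.9 V.
LSB = 4.9 V / 2^13 = 0.59814 mV.
|e|_max = LSB/2 = 299 µV.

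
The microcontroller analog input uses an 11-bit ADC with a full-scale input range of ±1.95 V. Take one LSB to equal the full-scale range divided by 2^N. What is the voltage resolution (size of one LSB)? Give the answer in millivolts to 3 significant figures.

Span: 1.95 V − (-1.95 V) = 3.9 V.
2^11 = 2048 levels.
Step size = 3.9/2048 V = 1.90 mV.

1.90 mV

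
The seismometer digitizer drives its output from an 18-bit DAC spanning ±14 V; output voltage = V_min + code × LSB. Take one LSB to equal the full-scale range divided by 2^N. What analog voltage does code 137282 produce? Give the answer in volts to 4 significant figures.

Range = 14 − (-14) = 28 V. LSB = 28 V / 2^18.
V_out = V_min + code × LSB = -14 V + 137282 × 28 V / 262144
      = -14 + 14.6633 = 0.663300 V.

0.6633 V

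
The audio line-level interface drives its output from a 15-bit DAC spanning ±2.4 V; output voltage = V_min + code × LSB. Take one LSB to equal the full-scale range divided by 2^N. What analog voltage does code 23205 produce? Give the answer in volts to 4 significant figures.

The full-scale span is 2.4 − (-2.4) = 4.8 V. LSB = 4.8 V / 2^15.
Output = V_min + (23205/32768) × range = -2.4 + 0.708160 × 4.8 V
      = -2.4 V + 3.39917 V = 0.999170 V.

0.9992 V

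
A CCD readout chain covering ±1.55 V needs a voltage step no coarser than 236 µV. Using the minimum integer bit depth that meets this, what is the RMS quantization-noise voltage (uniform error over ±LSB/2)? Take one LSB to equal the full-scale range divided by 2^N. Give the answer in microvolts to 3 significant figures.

Span: 1.55 V − (-1.55 V) = 3.1 V.
Levels needed ≥ 3.1/236 µV = 13140. 2^14 = 16384 suffices, so N_min = 14.
One LSB is 3.1 V / 16384 = 189.21 µV.
σ_q = LSB/√12 = 189.21 µV/3.4641 = 54.6 µV.

54.6 µV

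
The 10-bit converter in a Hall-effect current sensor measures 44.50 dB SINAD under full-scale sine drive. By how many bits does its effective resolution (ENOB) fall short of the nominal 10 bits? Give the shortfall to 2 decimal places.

2.90 bits

N_eff = (44.50 − 1.76)/6.02 = 7.0997 bits.
Lost resolution: 10 − 7.0997 = 2.9003 bits.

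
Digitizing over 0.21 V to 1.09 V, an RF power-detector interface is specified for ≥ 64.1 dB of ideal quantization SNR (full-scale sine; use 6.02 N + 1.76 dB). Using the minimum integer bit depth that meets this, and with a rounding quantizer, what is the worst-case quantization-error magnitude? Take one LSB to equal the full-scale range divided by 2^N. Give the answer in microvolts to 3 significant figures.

Full-scale range = 1.09 V − (0.21 V) = 0.88 V.
6.02 N + 1.76 ≥ 64.1 gives N ≥ 10.355, so the minimum integer is 11.
Step size = 0.88/2048 V = 429.69 µV.
Half an LSB is 215 µV.

215 µV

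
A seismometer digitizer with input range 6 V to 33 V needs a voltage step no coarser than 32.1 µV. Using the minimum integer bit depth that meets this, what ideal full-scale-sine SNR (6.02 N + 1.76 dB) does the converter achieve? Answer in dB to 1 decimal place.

Full-scale range = 33 V − (6 V) = 27 V.
Levels needed ≥ 27/32.1 µV = 841100. 2^20 = 1048576 suffices, so N_min = 20.
6.02(20) + 1.76 = 122.16 dB.

122.2 dB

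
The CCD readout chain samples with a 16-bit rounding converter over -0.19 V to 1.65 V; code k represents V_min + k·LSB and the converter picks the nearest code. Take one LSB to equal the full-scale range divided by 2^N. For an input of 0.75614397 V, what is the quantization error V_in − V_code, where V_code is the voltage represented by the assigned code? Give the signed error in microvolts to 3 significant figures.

Full-scale range = 1.65 V − (-0.19 V) = 1.84 V. LSB = 1.84 V / 2^16 ≈ 28.08 µV.
(0.75614397 − (-0.19)) / LSB = 0.94614397 × 65536/1.84 = 33699.1800. Nearest integer: k = 33699.
V_code = -0.19 + (33699/65536) × 1.84 = 0.75613891602 V.
V_in − V_code = 0.75614397 − (0.75613891602) = +5.05 µV.

+5.05 µV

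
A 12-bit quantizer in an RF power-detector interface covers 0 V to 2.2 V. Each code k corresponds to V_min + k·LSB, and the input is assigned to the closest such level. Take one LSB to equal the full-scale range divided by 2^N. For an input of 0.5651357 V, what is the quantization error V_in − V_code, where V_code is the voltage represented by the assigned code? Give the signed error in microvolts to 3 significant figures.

V_FS = 2.2 V. LSB = 2.2 V / 2^12 ≈ 0.5371 mV.
Position in LSBs: (0.5651357 − (0)) × 4096/2.2 = 1052.1799; rounding gives k = 1052.
V_code = V_min + k × range/2^12 = 0 + 1052 × 2.2/4096 = 0.5650390625 V.
e = 0.5651357 − (0.5650390625) = +96.6 µV.

+96.6 µV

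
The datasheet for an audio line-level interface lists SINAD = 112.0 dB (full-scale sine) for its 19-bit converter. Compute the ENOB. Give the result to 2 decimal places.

18.31 bits

Inverting SNR = 6.02 N + 1.76: N_eff = (112.0 − 1.76)/6.02 = 18.3123.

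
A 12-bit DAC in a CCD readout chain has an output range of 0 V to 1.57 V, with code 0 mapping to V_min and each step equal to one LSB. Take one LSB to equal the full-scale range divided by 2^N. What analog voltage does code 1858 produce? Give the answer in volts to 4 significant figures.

0.7122 V

V_FS = 1.57 V. LSB = 1.57 V / 2^12.
V_out = V_min + code × LSB = 0 V + 1858 × 1.57 V / 4096
      = 0 V + 0.712173 V = 0.712173 V.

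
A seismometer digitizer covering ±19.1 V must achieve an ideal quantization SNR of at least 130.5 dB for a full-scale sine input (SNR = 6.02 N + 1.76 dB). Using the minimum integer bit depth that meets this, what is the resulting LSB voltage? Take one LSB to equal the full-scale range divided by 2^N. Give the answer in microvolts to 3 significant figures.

9.11 µV

Span: 19.1 V − (-19.1 V) = 38.2 V.
6.02 N + 1.76 ≥ 130.5 gives N ≥ 21.385, so the minimum integer is 22.
One LSB is 38.2 V / 4194304 = 9.11 µV.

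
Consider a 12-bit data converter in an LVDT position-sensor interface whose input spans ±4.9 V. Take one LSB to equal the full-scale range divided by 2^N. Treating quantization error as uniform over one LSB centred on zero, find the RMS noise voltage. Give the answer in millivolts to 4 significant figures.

Span: 4.9 V − (-4.9 V) = 9.8 V.
One LSB is 9.8 V / 4096 = 2.39258 mV.
V_rms = LSB/√12 = 2.39258 mV / √12 = 0.6907 mV.

0.6907 mV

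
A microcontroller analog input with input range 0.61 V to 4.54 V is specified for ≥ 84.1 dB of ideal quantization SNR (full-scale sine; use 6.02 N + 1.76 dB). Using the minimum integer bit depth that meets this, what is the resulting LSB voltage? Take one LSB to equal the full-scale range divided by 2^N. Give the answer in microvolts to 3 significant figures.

Range = 4.54 − (0.61) = 3.93 V.
Solving 6.02 N ≥ 84.1 − 1.76: N ≥ 13.678. Round up → N = 14.
LSB = 3.93 V ÷ 2^14 = 3.93/16384 V = 240 µV.

240 µV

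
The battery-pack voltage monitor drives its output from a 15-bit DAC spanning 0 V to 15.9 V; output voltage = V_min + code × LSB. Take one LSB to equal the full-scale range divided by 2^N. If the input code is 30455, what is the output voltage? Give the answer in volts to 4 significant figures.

14.78 V

Full-scale range = 15.9 V. LSB = 15.9 V / 2^15.
Output = V_min + (30455/32768) × range = 0 + 0.929413 × 15.9 V
      = 0 V + 14.7777 V = 14.7777 V.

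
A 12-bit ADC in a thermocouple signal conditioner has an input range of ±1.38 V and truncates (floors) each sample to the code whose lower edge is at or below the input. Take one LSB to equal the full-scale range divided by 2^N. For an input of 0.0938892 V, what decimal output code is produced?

2187

Full-scale range = 1.38 V − (-1.38 V) = 2.76 V. LSB = 2.76 V / 2^12 ≈ 0.6738 mV.
V_in − V_min = 0.0938892 − (-1.38) = 1.4738892 V.
Divide by LSB: 1.4738892 × 4096/2.76 = 2187.3370.
Truncating gives code 2187.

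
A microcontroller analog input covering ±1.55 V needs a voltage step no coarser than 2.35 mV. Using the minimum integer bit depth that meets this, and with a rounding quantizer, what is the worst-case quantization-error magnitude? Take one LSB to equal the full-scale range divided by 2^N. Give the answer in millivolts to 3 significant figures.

Range = 1.55 − (-1.55) = 3.1 V.
3.1 V / 2.35 mV = 1319. Since 2^10 = 1024 and 2^11 = 2048, N = 11.
LSB = 3.1 V / 2^11 = 1.5137 mV.
Max error for round-to-nearest is LSB/2 = 0.757 mV.

0.757 mV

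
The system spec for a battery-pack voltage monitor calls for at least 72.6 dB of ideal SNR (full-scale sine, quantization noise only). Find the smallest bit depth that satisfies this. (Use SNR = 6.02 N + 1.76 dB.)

N ≥ (72.6 − 1.76)/6.02 = 11.767 → N_min = 12.

12 bits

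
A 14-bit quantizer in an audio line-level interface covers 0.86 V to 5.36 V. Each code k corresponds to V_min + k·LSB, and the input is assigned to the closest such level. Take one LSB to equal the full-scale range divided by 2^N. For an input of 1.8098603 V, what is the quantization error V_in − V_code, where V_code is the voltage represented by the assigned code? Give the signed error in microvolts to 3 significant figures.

Span: 5.36 V − (0.86 V) = 4.5 V. LSB = 4.5 V / 2^14 ≈ 274.7 µV.
(1.8098603 − (0.86)) / LSB = 0.9498603 × 16384/4.5 = 3458.3358. Nearest integer: k = 3458.
V_code = V_min + k × range/2^14 = 0.86 + 3458 × 4.5/16384 = 1.8097680664 V.
Error = V_in − V_code = 1.8098603 − (1.8097680664) = +92.2 µV.

+92.2 µV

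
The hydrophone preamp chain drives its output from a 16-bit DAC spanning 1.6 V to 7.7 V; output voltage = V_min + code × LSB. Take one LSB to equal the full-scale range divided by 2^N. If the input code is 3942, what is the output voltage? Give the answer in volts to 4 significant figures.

The full-scale span is 7.7 − (1.6) = 6.1 V. LSB = 6.1 V / 2^16.
V_out = V_min + code × LSB = 1.6 V + 3942 × 6.1 V / 65536
      = 1.6 + 0.366916 = 1.96692 V.

1.967 V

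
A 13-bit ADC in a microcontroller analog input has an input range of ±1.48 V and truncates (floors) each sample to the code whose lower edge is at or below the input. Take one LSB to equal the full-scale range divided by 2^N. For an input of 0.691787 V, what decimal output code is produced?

The full-scale span is 1.48 − (-1.48) = 2.96 V. LSB = 2.96 V / 2^13 ≈ 361.3 µV.
V_in − V_min = 0.691787 − (-1.48) = 2.171787 V.
Divide by LSB: 2.171787 × 8192/2.96 = 6010.5673.
Truncating gives code 6010.

6010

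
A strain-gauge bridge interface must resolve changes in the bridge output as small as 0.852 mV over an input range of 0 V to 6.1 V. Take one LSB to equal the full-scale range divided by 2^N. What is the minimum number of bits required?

13 bits

V_FS = 6.1 V.
Need 2^N ≥ 6.1 V / 0.852 mV = 7160 → N_min = 13.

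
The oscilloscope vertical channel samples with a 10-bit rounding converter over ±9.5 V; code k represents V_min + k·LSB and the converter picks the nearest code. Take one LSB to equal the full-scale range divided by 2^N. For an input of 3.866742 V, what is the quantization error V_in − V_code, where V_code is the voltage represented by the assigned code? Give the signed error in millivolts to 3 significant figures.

Full-scale range = 9.5 V − (-9.5 V) = 19 V. LSB = 19 V / 2^10 ≈ 18.55 mV.
(V_in − V_min)/LSB = (3.866742 − (-9.5)) × 1024/19 = 720.3970 → nearest code k = 720.
V_code = -9.5 + (720/1024) × 19 = 3.859375000 V.
e = 3.866742 − (3.859375000) = +7.37 mV.

+7.37 mV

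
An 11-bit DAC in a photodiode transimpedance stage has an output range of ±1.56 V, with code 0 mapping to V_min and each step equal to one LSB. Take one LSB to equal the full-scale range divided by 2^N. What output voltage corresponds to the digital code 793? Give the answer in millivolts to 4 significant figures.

-351.9 mV

The full-scale span is 1.56 − (-1.56) = 3.12 V. LSB = 3.12 V / 2^11.
V_out = -1.56 + 793 × (3.12/2048) V
      = -1.56 + 1.20809 = -0.351914 V.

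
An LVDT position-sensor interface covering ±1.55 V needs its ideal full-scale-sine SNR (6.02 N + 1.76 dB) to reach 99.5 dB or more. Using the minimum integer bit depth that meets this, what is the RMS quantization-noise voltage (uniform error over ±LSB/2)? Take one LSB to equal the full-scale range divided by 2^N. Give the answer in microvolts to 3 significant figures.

6.83 µV

The full-scale span is 1.55 − (-1.55) = 3.1 V.
N ≥ (99.5 − 1.76)/6.02 = 16.236 → N_min = 17.
Step size = 3.1/131072 V = 23.651 µV.
V_rms = LSB/√12 = 6.83 µV.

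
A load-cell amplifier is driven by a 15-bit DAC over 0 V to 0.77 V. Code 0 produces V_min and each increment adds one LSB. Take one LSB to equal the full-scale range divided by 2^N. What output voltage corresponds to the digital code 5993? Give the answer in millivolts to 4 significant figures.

140.8 mV

Span = 0.77 V. LSB = 0.77 V / 2^15.
Output = V_min + (5993/32768) × range = 0 + 0.182892 × 0.77 V
      = 0 + 0.140827 = 0.140827 V.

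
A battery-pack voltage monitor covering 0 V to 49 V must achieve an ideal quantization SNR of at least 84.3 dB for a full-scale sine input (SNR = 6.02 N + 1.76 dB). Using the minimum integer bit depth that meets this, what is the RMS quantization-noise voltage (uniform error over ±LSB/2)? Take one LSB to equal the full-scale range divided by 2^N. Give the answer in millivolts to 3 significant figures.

Range is 49 V.
Required N = ⌈(84.3 − 1.76)/6.02⌉ = ⌈13.711⌉ = 14.
LSB = 49 V / 2^14 = 2.9907 mV.
RMS noise = LSB/√12 = 0.863 mV.

0.863 mV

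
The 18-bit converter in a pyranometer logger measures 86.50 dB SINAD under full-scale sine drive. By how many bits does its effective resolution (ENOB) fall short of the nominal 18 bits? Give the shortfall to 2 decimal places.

3.92 bits

Effective bits = (86.50 − 1.76)/6.02 = 14.0764.
Lost resolution: 18 − 14.0764 = 3.9236 bits.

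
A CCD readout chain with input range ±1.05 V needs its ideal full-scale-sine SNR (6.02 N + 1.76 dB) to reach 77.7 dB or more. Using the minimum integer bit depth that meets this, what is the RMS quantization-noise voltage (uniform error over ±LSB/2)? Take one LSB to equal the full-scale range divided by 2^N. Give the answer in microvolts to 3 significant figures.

Span: 1.05 V − (-1.05 V) = 2.1 V.
6.02 N + 1.76 ≥ 77.7 gives N ≥ 12.615, so the minimum integer is 13.
One LSB is 2.1 V / 8192 = 256.35 µV.
σ_q = LSB/√12 = 256.35 µV/3.4641 = 74.0 µV.

74.0 µV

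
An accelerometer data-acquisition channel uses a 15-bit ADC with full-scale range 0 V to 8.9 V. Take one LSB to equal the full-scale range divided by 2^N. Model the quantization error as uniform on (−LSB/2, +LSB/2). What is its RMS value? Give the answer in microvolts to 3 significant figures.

78.4 µV

Span = 8.9 V.
LSB = 8.9 V / 2^15 = 271.61 µV.
σ_q = LSB/√12 = 271.61 µV/3.4641 = 78.4 µV.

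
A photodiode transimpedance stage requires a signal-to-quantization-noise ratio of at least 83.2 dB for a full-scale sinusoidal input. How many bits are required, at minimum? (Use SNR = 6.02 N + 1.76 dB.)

Required N = ⌈(83.2 − 1.76)/6.02⌉ = ⌈13.528⌉ = 14.

14 bits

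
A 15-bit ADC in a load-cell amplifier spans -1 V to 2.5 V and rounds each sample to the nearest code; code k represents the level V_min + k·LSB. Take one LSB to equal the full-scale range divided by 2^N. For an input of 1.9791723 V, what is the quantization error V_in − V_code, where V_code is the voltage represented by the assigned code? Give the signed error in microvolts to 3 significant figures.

−14.7 µV

Range = 2.5 − (-1) = 3.5 V. LSB = 3.5 V / 2^15 ≈ 106.8 µV.
(V_in − V_min)/LSB = (1.9791723 − (-1)) × 32768/3.5 = 27891.8623 → nearest code k = 27892.
V_code = -1 + (27892/32768) × 3.5 = 1.9791870117 V.
V_in − V_code = 1.9791723 − (1.9791870117) = −14.7 µV.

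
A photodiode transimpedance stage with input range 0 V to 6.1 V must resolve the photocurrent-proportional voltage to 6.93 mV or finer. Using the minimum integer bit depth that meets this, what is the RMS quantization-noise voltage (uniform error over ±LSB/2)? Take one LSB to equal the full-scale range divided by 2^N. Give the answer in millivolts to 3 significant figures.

V_FS = 6.1 V.
6.1 V / 6.93 mV = 880.2. Since 2^9 = 512 and 2^10 = 1024, N = 10.
One LSB is 6.1 V / 1024 = 5.9570 mV.
σ_q = LSB/√12 = 5.9570 mV/3.4641 = 1.72 mV.

1.72 mV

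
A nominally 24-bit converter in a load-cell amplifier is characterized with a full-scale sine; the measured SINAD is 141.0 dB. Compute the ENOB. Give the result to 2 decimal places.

23.13 bits

(141.0 − 1.76) / 6.02 = 139.24/6.02 = 23.1296 effective bits.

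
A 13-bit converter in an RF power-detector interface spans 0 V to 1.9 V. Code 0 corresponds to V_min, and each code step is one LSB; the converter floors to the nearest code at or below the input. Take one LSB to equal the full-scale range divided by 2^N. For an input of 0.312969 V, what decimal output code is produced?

Span = 1.9 V. LSB = 1.9 V / 2^13 ≈ 231.9 µV.
code = ⌊(V_in − V_min)/LSB⌋ = ⌊(V_in − V_min) × 2^13 / range⌋
     = ⌊(0.312969 − (0)) × 8192 / 1.9⌋ = ⌊0.312969 × 8192/1.9⌋
     = ⌊1349.391⌋ = 1349.

1349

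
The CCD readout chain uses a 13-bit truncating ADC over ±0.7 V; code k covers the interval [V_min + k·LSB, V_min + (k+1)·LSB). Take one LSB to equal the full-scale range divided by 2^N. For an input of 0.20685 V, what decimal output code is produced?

5306

The full-scale span is 0.7 − (-0.7) = 1.4 V. LSB = 1.4 V / 2^13 ≈ 170.9 µV.
V_in − V_min = 0.20685 − (-0.7) = 0.90685 V.
Divide by LSB: 0.90685 × 8192/1.4 = 5306.3680.
Truncating gives code 5306.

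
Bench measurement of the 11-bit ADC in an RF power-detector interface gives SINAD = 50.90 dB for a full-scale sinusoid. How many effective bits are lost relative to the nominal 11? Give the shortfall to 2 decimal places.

2.84 bits

N_eff = (50.90 − 1.76)/6.02 = 8.1628 bits.
Shortfall = 11 − 8.1628 = 2.8372 bits.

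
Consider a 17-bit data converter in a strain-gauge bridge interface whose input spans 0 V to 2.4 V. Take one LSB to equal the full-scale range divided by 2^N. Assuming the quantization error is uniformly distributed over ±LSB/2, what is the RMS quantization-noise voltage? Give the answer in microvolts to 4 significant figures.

5.286 µV

Span = 2.4 V.
One LSB is 2.4 V / 131072 = 18.3105 µV.
For a uniform distribution on [−LSB/2, +LSB/2], V_rms = LSB/√12 = 18.3105 µV/3.4641 = 5.286 µV.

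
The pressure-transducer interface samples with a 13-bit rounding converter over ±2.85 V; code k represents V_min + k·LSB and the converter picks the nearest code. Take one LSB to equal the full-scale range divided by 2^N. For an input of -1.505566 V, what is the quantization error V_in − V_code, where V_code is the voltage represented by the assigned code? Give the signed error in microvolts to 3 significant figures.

+147 µV

Span: 2.85 V − (-2.85 V) = 5.7 V. LSB = 5.7 V / 2^13 ≈ 0.6958 mV.
Position in LSBs: (-1.505566 − (-2.85)) × 8192/5.7 = 1932.2111; rounding gives k = 1932.
Reconstructed level: -2.85 + 1932 × 5.7/8192 V = -1.505712891 V.
V_in − V_code = -1.505566 − (-1.505712891) = +147 µV.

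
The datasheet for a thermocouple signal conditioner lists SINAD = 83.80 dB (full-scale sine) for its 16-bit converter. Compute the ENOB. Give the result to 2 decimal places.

13.63 bits

ENOB = (SINAD − 1.76) / 6.02 = (83.80 − 1.76) / 6.02 = 82.04 / 6.02 = 13.6279.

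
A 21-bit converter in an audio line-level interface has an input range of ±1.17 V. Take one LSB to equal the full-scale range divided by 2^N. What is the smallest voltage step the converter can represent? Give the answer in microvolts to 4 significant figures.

1.116 µV

Span: 1.17 V − (-1.17 V) = 2.34 V.
2^21 = 2097152 levels.
Step size = 2.34/2097152 V = 1.116 µV.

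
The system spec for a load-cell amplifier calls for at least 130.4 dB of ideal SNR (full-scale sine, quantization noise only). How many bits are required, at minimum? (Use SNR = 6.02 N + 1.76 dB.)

22 bits

6.02 N + 1.76 ≥ 130.4 gives N ≥ 21.369, so the minimum integer is 22.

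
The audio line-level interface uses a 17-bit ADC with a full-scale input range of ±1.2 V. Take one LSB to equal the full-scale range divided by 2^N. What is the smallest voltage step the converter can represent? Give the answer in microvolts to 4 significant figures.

18.31 µV

Range = 1.2 − (-1.2) = 2.4 V.
2^17 = 131072 levels.
LSB = 2.4 V ÷ 2^17 = 2.4/131072 V = 18.31 µV.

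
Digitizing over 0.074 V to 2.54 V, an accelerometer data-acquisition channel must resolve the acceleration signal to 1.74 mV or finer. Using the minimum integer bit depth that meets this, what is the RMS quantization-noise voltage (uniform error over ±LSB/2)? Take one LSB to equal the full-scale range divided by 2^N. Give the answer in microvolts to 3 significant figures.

Range = 2.54 − (0.074) = 2.466 V.
Levels needed ≥ 2.466/1.74 mV = 1417. 2^11 = 2048 suffices, so N_min = 11.
One LSB is 2.466 V / 2048 = 1.2041 mV.
RMS noise = LSB/√12 = 348 µV.

348 µV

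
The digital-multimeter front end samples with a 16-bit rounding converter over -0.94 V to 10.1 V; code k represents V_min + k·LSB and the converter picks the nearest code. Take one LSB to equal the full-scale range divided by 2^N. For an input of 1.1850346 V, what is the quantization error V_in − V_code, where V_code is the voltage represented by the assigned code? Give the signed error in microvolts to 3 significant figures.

Full-scale range = 10.1 V − (-0.94 V) = 11.04 V. LSB = 11.04 V / 2^16 ≈ 168.5 µV.
Position in LSBs: (1.1850346 − (-0.94)) × 65536/11.04 = 12614.6981; rounding gives k = 12615.
V_code = -0.94 + (12615/65536) × 11.04 = 1.1850854492 V.
e = 1.1850346 − (1.1850854492) = −50.8 µV.

−50.8 µV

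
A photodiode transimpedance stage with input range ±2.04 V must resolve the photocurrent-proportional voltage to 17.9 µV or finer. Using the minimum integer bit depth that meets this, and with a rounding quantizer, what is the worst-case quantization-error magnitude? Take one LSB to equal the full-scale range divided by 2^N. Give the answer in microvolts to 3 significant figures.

Range = 2.04 − (-2.04) = 4.08 V.
4.08 V / 17.9 µV = 227900. Since 2^17 = 131072 and 2^18 = 262144, N = 18.
One LSB is 4.08 V / 262144 = 15.564 µV.
|e|_max = LSB/2 = 7.78 µV.

7.78 µV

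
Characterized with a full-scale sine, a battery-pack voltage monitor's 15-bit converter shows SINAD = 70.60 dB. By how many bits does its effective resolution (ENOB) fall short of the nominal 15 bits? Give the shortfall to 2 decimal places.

N_eff = (70.60 − 1.76)/6.02 = 11.4352 bits.
Shortfall = 15 − 11.4352 = 3.5648 bits.

3.56 bits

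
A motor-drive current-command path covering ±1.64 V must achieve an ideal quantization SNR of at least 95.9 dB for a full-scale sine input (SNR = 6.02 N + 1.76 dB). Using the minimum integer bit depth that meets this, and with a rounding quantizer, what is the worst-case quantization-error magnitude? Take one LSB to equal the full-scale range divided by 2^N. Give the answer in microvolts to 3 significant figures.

25.0 µV

Range = 1.64 − (-1.64) = 3.28 V.
N ≥ (95.9 − 1.76)/6.02 = 15.638 → N_min = 16.
Step size = 3.28/65536 V = 50.049 µV.
Max error for round-to-nearest is LSB/2 = 25.0 µV.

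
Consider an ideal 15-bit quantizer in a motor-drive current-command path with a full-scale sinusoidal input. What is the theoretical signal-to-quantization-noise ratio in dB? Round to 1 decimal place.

92.1 dB

Ideal quantization SNR: 6.02 × 15 + 1.76 dB = 92.1 dB.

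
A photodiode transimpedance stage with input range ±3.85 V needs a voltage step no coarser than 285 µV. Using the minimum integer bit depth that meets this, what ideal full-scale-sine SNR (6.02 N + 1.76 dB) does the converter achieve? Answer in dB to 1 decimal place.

The full-scale span is 3.85 − (-3.85) = 7.7 V.
Levels needed ≥ 7.7/285 µV = 27020. 2^15 = 32768 suffices, so N_min = 15.
6.02(15) + 1.76 = 92.06 dB.

92.1 dB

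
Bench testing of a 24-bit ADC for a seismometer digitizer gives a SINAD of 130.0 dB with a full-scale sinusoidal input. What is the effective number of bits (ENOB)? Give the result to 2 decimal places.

ENOB = (130.0 − 1.76)/6.02 = 21.3023 bits.

21.30 bits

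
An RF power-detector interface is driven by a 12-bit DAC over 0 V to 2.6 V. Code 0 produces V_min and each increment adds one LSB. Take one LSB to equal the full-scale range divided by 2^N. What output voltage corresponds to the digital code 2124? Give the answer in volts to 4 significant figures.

1.348 V

V_FS = 2.6 V. LSB = 2.6 V / 2^12.
V_out = V_min + code × LSB = 0 V + 2124 × 2.6 V / 4096
      = 0 + 1.34824 = 1.34824 V.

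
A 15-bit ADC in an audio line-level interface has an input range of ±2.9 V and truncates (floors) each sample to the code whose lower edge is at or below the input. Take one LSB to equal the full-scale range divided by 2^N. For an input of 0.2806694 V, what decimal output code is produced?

17969

Span: 2.9 V − (-2.9 V) = 5.8 V. LSB = 5.8 V / 2^15 ≈ 177.0 µV.
V_in − V_min = 0.2806694 − (-2.9) = 3.1806694 V.
Divide by LSB: 3.1806694 × 32768/5.8 = 17969.6853.
Truncating gives code 17969.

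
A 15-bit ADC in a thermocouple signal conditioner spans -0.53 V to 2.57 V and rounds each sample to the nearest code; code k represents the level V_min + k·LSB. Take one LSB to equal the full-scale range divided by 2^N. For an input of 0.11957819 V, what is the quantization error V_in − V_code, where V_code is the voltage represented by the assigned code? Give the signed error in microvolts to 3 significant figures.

+23.7 µV

Span: 2.57 V − (-0.53 V) = 3.1 V. LSB = 3.1 V / 2^15 ≈ 94.60 µV.
(V_in − V_min)/LSB = (0.11957819 − (-0.53)) × 32768/3.1 = 6866.2510 → nearest code k = 6866.
V_code = -0.53 + (6866/32768) × 3.1 = 0.11955444336 V.
V_in − V_code = 0.11957819 − (0.11955444336) = +23.7 µV.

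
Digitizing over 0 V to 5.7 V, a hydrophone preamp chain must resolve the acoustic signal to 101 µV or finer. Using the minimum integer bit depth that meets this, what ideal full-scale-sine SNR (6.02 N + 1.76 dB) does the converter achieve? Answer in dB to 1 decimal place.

98.1 dB

Range is 5.7 V.
Need 2^N ≥ 5.7 V / 101 µV = 56440 → N_min = 16.
Ideal SNR at N = 16: 6.02·16 + 1.76 = 98.1 dB.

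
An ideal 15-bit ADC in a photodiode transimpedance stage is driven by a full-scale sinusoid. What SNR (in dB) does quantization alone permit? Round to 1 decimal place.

SNR = 6.02·15 + 1.76 = 92.06 dB.

92.1 dB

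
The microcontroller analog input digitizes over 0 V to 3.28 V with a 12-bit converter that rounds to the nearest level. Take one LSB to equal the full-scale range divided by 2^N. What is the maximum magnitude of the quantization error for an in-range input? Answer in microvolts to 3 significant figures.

Range is 3.28 V.
LSB = 3.28 V ÷ 2^12 = 3.28/4096 V = 0.80078 mV.
A rounding quantizer has |error| ≤ LSB/2 = 400 µV.

400 µV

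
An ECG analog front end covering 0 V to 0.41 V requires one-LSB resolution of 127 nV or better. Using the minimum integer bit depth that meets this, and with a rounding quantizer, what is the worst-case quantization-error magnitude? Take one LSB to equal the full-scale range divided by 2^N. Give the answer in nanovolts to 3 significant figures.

48.9 nV

V_FS = 0.41 V.
Levels needed ≥ 0.41/127 nV = 3.228e6. 2^22 = 4194304 suffices, so N_min = 22.
LSB = 0.41 V / 2^22 = 97.752 nV.
Max error for round-to-nearest is LSB/2 = 48.9 nV.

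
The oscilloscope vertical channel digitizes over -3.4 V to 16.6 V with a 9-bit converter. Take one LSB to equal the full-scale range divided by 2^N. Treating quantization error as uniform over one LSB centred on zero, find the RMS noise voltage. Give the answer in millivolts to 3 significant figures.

The full-scale span is 16.6 − (-3.4) = 20 V.
LSB = 20 V ÷ 2^9 = 20/512 V = 39.063 mV.
V_rms = LSB/√12 = 39.063 mV / √12 = 11.3 mV.

11.3 mV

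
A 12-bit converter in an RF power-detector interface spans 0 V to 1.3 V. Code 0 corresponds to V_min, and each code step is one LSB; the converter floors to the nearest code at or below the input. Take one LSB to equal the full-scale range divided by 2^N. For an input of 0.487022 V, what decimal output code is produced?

V_FS = 1.3 V. LSB = 1.3 V / 2^12 ≈ 317.4 µV.
(V_in − V_min) × 2^12/range = (0.487022 − (0)) × 4096/1.3 = 1534.494.
Floor → code = 1534.

1534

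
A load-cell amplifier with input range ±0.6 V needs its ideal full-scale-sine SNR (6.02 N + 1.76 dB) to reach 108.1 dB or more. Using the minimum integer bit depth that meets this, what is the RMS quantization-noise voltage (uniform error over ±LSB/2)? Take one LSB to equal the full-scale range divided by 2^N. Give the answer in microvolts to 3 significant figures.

The full-scale span is 0.6 − (-0.6) = 1.2 V.
Solving 6.02 N ≥ 108.1 − 1.76: N ≥ 17.664. Round up → N = 18.
One LSB is 1.2 V / 262144 = 4.5776 µV.
V_rms = LSB/√12 = 1.32 µV.

1.32 µV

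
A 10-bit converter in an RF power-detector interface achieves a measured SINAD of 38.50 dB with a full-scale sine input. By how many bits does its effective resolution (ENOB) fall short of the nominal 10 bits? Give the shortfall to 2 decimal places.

Effective bits = (38.50 − 1.76)/6.02 = 6.1030.
10 − 6.1030 = 3.90 bits below nominal.

3.90 bits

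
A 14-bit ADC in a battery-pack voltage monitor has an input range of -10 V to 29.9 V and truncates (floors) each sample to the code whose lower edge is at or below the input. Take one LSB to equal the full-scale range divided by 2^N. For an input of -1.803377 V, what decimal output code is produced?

3365

Range = 29.9 − (-10) = 39.9 V. LSB = 39.9 V / 2^14 ≈ 2.435 mV.
V_in − V_min = -1.803377 − (-10) = 8.196623 V.
Divide by LSB: 8.196623 × 16384/39.9 = 3365.7512.
Truncating gives code 3365.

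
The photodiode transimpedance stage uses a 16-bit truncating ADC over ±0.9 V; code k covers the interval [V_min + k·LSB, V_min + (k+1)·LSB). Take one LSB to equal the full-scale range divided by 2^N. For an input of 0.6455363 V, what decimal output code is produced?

Range = 0.9 − (-0.9) = 1.8 V. LSB = 1.8 V / 2^16 ≈ 27.47 µV.
V_in − V_min = 0.6455363 − (-0.9) = 1.5455363 V.
Divide by LSB: 1.5455363 × 65536/1.8 = 56271.2594.
Truncating gives code 56271.

56271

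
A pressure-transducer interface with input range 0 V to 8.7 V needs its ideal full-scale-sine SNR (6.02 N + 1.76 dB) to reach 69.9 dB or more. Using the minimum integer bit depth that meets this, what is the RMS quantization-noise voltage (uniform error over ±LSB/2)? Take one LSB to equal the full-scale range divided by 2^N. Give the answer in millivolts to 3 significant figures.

Span = 8.7 V.
Solving 6.02 N ≥ 69.9 − 1.76: N ≥ 11.319. Round up → N = 12.
Step size = 8.7/4096 V = 2.1240 mV.
V_rms = LSB/√12 = 0.613 mV.

0.613 mV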